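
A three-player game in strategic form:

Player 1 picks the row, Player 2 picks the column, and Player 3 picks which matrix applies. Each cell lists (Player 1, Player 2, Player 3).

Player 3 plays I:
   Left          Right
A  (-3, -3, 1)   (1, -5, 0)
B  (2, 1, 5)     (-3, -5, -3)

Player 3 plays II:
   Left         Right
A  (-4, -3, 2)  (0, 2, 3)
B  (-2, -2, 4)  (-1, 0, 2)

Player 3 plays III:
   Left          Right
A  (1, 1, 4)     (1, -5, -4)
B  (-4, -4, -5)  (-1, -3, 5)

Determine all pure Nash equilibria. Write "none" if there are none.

(A, Left, III); (A, Right, II); (B, Left, I)

(A, Left, I): Player 1 can switch to B (-3 → 2). Not NE.
(A, Left, II): Player 1 can switch to B (-4 → -2). Not NE.
(A, Left, III): Player 1 gets 1, best alternative -4; Player 2 gets 1, best alternative -5; Player 3 gets 4, best alternative 2. No profitable deviation — NE.
(A, Right, I): Player 2 can switch to Left (-5 → -3). Not NE.
(A, Right, II): Player 1 gets 0, best alternative -1; Player 2 gets 2, best alternative -3; Player 3 gets 3, best alternative 0. No profitable deviation — NE.
(A, Right, III): Player 2 can switch to Left (-5 → 1). Not NE.
(B, Left, I): Player 1 gets 2, best alternative -3; Player 2 gets 1, best alternative -5; Player 3 gets 5, best alternative 4. No profitable deviation — NE.
(B, Left, II): Player 2 can switch to Right (-2 → 0). Not NE.
(B, Left, III): Player 1 can switch to A (-4 → 1). Not NE.
(The remaining 3 profiles each have a profitable deviation by the same check.)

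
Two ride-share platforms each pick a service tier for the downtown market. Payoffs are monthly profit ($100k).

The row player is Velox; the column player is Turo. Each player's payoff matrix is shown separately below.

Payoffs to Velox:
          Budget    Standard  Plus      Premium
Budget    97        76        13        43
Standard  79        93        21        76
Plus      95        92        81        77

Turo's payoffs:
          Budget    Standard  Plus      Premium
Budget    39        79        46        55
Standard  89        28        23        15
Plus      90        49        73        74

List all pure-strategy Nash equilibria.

No pure-strategy Nash equilibrium.

Check each profile: it is a Nash equilibrium iff no player can strictly gain by switching unilaterally.
(Budget, Budget): Turo can switch to Standard (39 → 79). Not NE.
(Budget, Standard): Velox can switch to Standard (76 → 93). Not NE.
(Budget, Plus): Velox can switch to Standard (13 → 21). Not NE.
(Budget, Premium): Velox can switch to Standard (43 → 76). Not NE.
(Standard, Budget): Velox can switch to Budget (79 → 97). Not NE.
(Standard, Standard): Turo can switch to Budget (28 → 89). Not NE.
(The remaining 6 profiles each have a profitable deviation by the same check.)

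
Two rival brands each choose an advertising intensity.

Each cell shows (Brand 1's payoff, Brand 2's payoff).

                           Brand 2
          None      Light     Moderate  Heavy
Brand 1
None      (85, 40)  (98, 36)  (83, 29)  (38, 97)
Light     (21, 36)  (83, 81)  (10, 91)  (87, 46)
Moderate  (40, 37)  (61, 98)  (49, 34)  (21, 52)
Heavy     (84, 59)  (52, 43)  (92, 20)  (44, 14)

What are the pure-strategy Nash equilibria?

none

(None, None): Brand 2 can switch to Heavy (40 → 97). Not NE.
(None, Light): Brand 2 can switch to None (36 → 40). Not NE.
(None, Moderate): Brand 1 can switch to Heavy (83 → 92). Not NE.
(None, Heavy): Brand 1 can switch to Light (38 → 87). Not NE.
(Light, None): Brand 1 can switch to None (21 → 85). Not NE.
(Light, Light): Brand 1 can switch to None (83 → 98). Not NE.
(The remaining 10 profiles each have a profitable deviation by the same check.)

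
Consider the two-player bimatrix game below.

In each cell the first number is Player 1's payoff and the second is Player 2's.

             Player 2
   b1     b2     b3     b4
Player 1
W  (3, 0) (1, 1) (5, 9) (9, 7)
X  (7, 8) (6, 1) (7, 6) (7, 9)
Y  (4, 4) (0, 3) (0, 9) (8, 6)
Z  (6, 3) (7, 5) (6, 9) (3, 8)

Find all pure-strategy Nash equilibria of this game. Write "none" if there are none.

none

For each player, find the best response to each opponent profile; mutual best responses are the pure NE.
Player 1 against b1: payoffs 3, 7, 4, 6 → best response X.
Player 1 against b2: payoffs 1, 6, 0, 7 → best response Z.
Player 1 against b3: payoffs 5, 7, 0, 6 → best response X.
Player 1 against b4: payoffs 9, 7, 8, 3 → best response W.
Player 2 against W: payoffs 0, 1, 9, 7 → best response b3.
Player 2 against X: payoffs 8, 1, 6, 9 → best response b4.
Player 2 against Y: payoffs 4, 3, 9, 6 → best response b3.
Player 2 against Z: payoffs 3, 5, 9, 8 → best response b3.
No profile is a mutual best response for all players.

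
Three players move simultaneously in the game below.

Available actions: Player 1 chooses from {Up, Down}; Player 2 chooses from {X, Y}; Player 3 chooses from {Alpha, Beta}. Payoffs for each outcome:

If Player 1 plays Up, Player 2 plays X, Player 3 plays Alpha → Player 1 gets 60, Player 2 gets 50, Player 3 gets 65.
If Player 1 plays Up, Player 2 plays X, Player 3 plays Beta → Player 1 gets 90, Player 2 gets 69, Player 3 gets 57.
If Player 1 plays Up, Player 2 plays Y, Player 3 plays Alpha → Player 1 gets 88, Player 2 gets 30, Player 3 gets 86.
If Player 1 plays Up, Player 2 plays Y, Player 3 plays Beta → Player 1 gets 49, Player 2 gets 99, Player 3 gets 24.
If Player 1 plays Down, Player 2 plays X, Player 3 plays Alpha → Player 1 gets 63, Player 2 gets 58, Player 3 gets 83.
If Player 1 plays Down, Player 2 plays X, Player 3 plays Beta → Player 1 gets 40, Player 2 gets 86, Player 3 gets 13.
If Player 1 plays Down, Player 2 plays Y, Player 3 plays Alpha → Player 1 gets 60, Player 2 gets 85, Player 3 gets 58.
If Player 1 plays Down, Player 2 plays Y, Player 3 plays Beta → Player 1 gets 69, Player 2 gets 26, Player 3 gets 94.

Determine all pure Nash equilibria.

(Up, X, Alpha): Player 1 can switch to Down (60 → 63). Not NE.
(Up, X, Beta): Player 2 can switch to Y (69 → 99). Not NE.
(Up, Y, Alpha): Player 2 can switch to X (30 → 50). Not NE.
(Up, Y, Beta): Player 1 can switch to Down (49 → 69). Not NE.
(Down, X, Alpha): Player 2 can switch to Y (58 → 85). Not NE.
(Down, X, Beta): Player 1 can switch to Up (40 → 90). Not NE.
(Down, Y, Alpha): Player 1 can switch to Up (60 → 88). Not NE.
(Down, Y, Beta): Player 2 can switch to X (26 → 86). Not NE.

This game has no pure Nash equilibrium.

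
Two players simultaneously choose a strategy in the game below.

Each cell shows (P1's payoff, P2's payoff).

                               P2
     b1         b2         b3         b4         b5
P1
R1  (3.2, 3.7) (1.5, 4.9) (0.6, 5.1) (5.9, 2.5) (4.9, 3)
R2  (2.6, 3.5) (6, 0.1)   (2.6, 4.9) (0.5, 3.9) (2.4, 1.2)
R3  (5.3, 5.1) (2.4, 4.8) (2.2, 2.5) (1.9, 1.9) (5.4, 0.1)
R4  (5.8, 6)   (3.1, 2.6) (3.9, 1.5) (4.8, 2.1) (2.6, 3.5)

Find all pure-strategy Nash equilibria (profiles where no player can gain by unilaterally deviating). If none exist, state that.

For each player, find the best response to each opponent profile; mutual best responses are the pure NE.
P1 against b1: payoffs 3.2, 2.6, 5.3, 5.8 → best response R4.
P1 against b2: payoffs 1.5, 6, 2.4, 3.1 → best response R2.
P1 against b3: payoffs 0.6, 2.6, 2.2, 3.9 → best response R4.
P1 against b4: payoffs 5.9, 0.5, 1.9, 4.8 → best response R1.
P1 against b5: payoffs 4.9, 2.4, 5.4, 2.6 → best response R3.
P2 against R1: payoffs 3.7, 4.9, 5.1, 2.5, 3 → best response b3.
P2 against R2: payoffs 3.5, 0.1, 4.9, 3.9, 1.2 → best response b3.
P2 against R3: payoffs 5.1, 4.8, 2.5, 1.9, 0.1 → best response b1.
P2 against R4: payoffs 6, 2.6, 1.5, 2.1, 3.5 → best response b1.
Mutual best responses: (R4, b1).

(R4, b1)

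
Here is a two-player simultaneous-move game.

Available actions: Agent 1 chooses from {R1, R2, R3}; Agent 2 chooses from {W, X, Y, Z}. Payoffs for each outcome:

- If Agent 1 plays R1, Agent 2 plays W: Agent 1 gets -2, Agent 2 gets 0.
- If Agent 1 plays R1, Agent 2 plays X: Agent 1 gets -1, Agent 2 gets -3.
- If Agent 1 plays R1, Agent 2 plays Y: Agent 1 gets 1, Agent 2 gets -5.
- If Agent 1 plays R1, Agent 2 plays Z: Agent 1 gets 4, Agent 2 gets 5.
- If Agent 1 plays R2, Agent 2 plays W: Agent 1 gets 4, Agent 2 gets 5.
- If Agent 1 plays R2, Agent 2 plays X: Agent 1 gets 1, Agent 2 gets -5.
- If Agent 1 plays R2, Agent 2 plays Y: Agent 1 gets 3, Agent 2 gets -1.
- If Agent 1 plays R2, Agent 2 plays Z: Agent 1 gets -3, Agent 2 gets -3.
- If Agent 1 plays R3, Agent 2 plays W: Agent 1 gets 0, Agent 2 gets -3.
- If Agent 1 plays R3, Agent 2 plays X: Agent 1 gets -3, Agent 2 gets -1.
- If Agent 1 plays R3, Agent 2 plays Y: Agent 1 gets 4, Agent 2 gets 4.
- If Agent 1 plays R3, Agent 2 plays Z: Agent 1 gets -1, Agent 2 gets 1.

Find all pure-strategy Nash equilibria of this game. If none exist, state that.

Agent 1 against W: payoffs -2, 4, 0 → best response R2.
Agent 1 against X: payoffs -1, 1, -3 → best response R2.
Agent 1 against Y: payoffs 1, 3, 4 → best response R3.
Agent 1 against Z: payoffs 4, -3, -1 → best response R1.
Agent 2 against R1: payoffs 0, -3, -5, 5 → best response Z.
Agent 2 against R2: payoffs 5, -5, -1, -3 → best response W.
Agent 2 against R3: payoffs -3, -1, 4, 1 → best response Y.
Mutual best responses: (R1, Z); (R2, W); (R3, Y).

(R1, Z); (R2, W); (R3, Y)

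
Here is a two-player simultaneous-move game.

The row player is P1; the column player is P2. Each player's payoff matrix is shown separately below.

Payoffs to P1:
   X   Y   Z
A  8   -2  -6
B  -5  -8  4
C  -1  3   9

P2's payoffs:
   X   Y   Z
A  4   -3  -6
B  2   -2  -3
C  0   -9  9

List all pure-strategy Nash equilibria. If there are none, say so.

(A, X) and (C, Z)

For each player, find the best response to each opponent profile; mutual best responses are the pure NE.
P1 against X: payoffs 8, -5, -1 → best response A.
P1 against Y: payoffs -2, -8, 3 → best response C.
P1 against Z: payoffs -6, 4, 9 → best response C.
P2 against A: payoffs 4, -3, -6 → best response X.
P2 against B: payoffs 2, -2, -3 → best response X.
P2 against C: payoffs 0, -9, 9 → best response Z.
Mutual best responses: (A, X); (C, Z).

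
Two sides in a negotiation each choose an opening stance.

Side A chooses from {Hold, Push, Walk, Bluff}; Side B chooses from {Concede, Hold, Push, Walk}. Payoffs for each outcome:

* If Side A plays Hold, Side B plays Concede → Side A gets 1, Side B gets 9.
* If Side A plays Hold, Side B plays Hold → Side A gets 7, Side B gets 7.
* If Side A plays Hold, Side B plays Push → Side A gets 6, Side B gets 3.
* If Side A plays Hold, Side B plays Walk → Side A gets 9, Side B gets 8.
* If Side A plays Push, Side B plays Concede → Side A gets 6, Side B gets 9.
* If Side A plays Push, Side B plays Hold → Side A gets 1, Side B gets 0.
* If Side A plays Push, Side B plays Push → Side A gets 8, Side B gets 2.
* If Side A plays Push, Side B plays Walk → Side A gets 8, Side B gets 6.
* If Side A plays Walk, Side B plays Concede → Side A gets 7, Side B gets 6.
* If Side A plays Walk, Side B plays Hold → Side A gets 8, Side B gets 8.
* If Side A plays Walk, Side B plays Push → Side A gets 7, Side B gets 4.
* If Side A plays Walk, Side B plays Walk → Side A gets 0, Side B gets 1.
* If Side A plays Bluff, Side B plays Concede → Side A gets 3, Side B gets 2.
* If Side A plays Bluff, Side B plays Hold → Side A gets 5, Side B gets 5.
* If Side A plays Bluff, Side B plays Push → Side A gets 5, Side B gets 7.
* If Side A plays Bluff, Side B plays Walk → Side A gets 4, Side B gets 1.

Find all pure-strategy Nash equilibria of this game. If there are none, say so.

(Walk, Hold)

Side A against Concede: payoffs 1, 6, 7, 3 → best response Walk.
Side A against Hold: payoffs 7, 1, 8, 5 → best response Walk.
Side A against Push: payoffs 6, 8, 7, 5 → best response Push.
Side A against Walk: payoffs 9, 8, 0, 4 → best response Hold.
Side B against Hold: payoffs 9, 7, 3, 8 → best response Concede.
Side B against Push: payoffs 9, 0, 2, 6 → best response Concede.
Side B against Walk: payoffs 6, 8, 4, 1 → best response Hold.
Side B against Bluff: payoffs 2, 5, 7, 1 → best response Push.
Mutual best responses: (Walk, Hold).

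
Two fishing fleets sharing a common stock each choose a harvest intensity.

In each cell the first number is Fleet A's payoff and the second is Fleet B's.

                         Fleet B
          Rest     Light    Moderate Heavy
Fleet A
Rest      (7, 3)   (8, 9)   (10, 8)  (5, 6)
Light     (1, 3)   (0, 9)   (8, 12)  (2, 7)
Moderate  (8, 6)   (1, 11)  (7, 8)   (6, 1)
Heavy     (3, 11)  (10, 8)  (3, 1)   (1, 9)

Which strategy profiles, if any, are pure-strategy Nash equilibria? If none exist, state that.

This game has no pure Nash equilibrium.

Fleet A against Rest: payoffs 7, 1, 8, 3 → best response Moderate.
Fleet A against Light: payoffs 8, 0, 1, 10 → best response Heavy.
Fleet A against Moderate: payoffs 10, 8, 7, 3 → best response Rest.
Fleet A against Heavy: payoffs 5, 2, 6, 1 → best response Moderate.
Fleet B against Rest: payoffs 3, 9, 8, 6 → best response Light.
Fleet B against Light: payoffs 3, 9, 12, 7 → best response Moderate.
Fleet B against Moderate: payoffs 6, 11, 8, 1 → best response Light.
Fleet B against Heavy: payoffs 11, 8, 1, 9 → best response Rest.
No profile is a mutual best response for all players.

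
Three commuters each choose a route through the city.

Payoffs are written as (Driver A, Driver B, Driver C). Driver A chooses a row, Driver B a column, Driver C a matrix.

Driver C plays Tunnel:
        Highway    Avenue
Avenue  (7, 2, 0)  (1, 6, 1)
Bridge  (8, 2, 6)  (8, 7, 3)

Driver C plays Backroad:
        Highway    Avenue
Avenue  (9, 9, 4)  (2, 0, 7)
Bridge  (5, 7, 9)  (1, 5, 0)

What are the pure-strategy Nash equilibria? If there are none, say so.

(Avenue, Highway, Backroad); (Bridge, Avenue, Tunnel)

Driver A against (Highway, Tunnel): payoffs 7, 8 → best response Bridge.
Driver A against (Highway, Backroad): payoffs 9, 5 → best response Avenue.
Driver A against (Avenue, Tunnel): payoffs 1, 8 → best response Bridge.
Driver A against (Avenue, Backroad): payoffs 2, 1 → best response Avenue.
Driver B against (Avenue, Tunnel): payoffs 2, 6 → best response Avenue.
Driver B against (Avenue, Backroad): payoffs 9, 0 → best response Highway.
Driver B against (Bridge, Tunnel): payoffs 2, 7 → best response Avenue.
Driver B against (Bridge, Backroad): payoffs 7, 5 → best response Highway.
Driver C against (Avenue, Highway): payoffs 0, 4 → best response Backroad.
Driver C against (Avenue, Avenue): payoffs 1, 7 → best response Backroad.
Driver C against (Bridge, Highway): payoffs 6, 9 → best response Backroad.
Driver C against (Bridge, Avenue): payoffs 3, 0 → best response Tunnel.
Mutual best responses: (Avenue, Highway, Backroad); (Bridge, Avenue, Tunnel).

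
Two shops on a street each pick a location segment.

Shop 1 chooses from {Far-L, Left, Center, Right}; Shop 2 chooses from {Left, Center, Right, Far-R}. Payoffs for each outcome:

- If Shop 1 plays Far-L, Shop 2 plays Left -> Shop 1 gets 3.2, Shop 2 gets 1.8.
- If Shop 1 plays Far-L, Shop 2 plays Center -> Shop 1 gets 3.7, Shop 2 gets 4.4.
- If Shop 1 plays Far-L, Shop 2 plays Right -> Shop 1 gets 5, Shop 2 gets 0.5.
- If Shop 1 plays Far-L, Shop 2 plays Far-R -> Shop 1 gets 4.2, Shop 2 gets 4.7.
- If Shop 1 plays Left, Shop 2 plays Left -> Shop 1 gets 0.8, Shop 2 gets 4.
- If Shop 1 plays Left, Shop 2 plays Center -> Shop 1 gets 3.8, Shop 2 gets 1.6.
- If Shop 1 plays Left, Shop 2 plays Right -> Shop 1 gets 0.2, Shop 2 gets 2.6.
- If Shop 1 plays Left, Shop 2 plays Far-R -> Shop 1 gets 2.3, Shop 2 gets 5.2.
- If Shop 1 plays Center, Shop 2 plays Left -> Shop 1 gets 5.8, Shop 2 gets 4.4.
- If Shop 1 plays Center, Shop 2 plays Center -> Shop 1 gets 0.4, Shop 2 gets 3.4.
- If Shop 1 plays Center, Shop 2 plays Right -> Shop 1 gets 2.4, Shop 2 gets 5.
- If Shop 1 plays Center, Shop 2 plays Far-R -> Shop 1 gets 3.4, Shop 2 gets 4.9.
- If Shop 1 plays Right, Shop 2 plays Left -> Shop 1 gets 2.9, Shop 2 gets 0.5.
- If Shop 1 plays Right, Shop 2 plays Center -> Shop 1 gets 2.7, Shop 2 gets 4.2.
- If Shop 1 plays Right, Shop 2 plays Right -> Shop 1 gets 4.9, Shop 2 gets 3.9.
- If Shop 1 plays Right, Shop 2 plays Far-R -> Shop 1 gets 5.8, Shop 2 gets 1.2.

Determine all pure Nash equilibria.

This game has no pure Nash equilibrium.

For each player, find the best response to each opponent profile; mutual best responses are the pure NE.
Shop 1 against Left: payoffs 3.2, 0.8, 5.8, 2.9 → best response Center.
Shop 1 against Center: payoffs 3.7, 3.8, 0.4, 2.7 → best response Left.
Shop 1 against Right: payoffs 5, 0.2, 2.4, 4.9 → best response Far-L.
Shop 1 against Far-R: payoffs 4.2, 2.3, 3.4, 5.8 → best response Right.
Shop 2 against Far-L: payoffs 1.8, 4.4, 0.5, 4.7 → best response Far-R.
Shop 2 against Left: payoffs 4, 1.6, 2.6, 5.2 → best response Far-R.
Shop 2 against Center: payoffs 4.4, 3.4, 5, 4.9 → best response Right.
Shop 2 against Right: payoffs 0.5, 4.2, 3.9, 1.2 → best response Center.
No profile is a mutual best response for all players.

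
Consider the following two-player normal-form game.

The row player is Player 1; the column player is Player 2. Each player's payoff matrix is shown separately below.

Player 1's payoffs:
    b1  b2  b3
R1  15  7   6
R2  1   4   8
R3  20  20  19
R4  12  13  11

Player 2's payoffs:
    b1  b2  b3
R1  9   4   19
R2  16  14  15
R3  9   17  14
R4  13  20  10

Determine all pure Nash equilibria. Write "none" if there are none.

Mark each player's best response to every combination of opponents' strategies; a profile where every player is best-responding is a pure Nash equilibrium.
Player 1 against b1: payoffs 15, 1, 20, 12 → best response R3.
Player 1 against b2: payoffs 7, 4, 20, 13 → best response R3.
Player 1 against b3: payoffs 6, 8, 19, 11 → best response R3.
Player 2 against R1: payoffs 9, 4, 19 → best response b3.
Player 2 against R2: payoffs 16, 14, 15 → best response b1.
Player 2 against R3: payoffs 9, 17, 14 → best response b2.
Player 2 against R4: payoffs 13, 20, 10 → best response b2.
Mutual best responses: (R3, b2).

The unique pure-strategy Nash equilibrium is (R3, b2).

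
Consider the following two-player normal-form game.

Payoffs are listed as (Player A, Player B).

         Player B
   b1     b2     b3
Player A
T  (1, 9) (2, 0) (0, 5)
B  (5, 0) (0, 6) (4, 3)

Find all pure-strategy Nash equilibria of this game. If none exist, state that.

For each strategy profile, look for a profitable unilateral deviation.
(T, b1): Player A can switch to B (1 → 5). Not NE.
(T, b2): Player B can switch to b1 (0 → 9). Not NE.
(T, b3): Player A can switch to B (0 → 4). Not NE.
(B, b1): Player B can switch to b2 (0 → 6). Not NE.
(B, b2): Player A can switch to T (0 → 2). Not NE.
(B, b3): Player B can switch to b2 (3 → 6). Not NE.

There is no pure-strategy Nash equilibrium.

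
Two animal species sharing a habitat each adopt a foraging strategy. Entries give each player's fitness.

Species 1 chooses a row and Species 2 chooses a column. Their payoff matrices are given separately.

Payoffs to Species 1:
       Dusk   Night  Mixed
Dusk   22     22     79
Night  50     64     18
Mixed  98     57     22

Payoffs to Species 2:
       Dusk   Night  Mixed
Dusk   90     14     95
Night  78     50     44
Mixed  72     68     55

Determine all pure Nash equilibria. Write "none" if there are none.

The pure Nash equilibria are (Dusk, Mixed), (Mixed, Dusk).

Mark each player's best response to every combination of opponents' strategies; a profile where every player is best-responding is a pure Nash equilibrium.
Species 1 against Dusk: payoffs 22, 50, 98 → best response Mixed.
Species 1 against Night: payoffs 22, 64, 57 → best response Night.
Species 1 against Mixed: payoffs 79, 18, 22 → best response Dusk.
Species 2 against Dusk: payoffs 90, 14, 95 → best response Mixed.
Species 2 against Night: payoffs 78, 50, 44 → best response Dusk.
Species 2 against Mixed: payoffs 72, 68, 55 → best response Dusk.
Mutual best responses: (Dusk, Mixed); (Mixed, Dusk).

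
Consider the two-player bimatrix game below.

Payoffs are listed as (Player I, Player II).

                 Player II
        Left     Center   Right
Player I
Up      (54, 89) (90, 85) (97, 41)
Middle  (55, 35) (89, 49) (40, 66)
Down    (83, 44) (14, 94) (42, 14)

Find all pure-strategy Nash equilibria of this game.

Player I against Left: payoffs 54, 55, 83 → best response Down.
Player I against Center: payoffs 90, 89, 14 → best response Up.
Player I against Right: payoffs 97, 40, 42 → best response Up.
Player II against Up: payoffs 89, 85, 41 → best response Left.
Player II against Middle: payoffs 35, 49, 66 → best response Right.
Player II against Down: payoffs 44, 94, 14 → best response Center.
No profile is a mutual best response for all players.

none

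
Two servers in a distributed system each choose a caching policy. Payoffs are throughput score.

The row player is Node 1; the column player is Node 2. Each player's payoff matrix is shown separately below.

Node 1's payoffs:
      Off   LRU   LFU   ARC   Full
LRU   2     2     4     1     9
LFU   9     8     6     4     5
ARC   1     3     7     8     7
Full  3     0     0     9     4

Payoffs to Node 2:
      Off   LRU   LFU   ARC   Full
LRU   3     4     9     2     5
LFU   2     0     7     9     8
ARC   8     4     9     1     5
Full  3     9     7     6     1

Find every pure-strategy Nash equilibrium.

Node 1 against Off: payoffs 2, 9, 1, 3 → best response LFU.
Node 1 against LRU: payoffs 2, 8, 3, 0 → best response LFU.
Node 1 against LFU: payoffs 4, 6, 7, 0 → best response ARC.
Node 1 against ARC: payoffs 1, 4, 8, 9 → best response Full.
Node 1 against Full: payoffs 9, 5, 7, 4 → best response LRU.
Node 2 against LRU: payoffs 3, 4, 9, 2, 5 → best response LFU.
Node 2 against LFU: payoffs 2, 0, 7, 9, 8 → best response ARC.
Node 2 against ARC: payoffs 8, 4, 9, 1, 5 → best response LFU.
Node 2 against Full: payoffs 3, 9, 7, 6, 1 → best response LRU.
Mutual best responses: (ARC, LFU).

Pure NE: (ARC, LFU)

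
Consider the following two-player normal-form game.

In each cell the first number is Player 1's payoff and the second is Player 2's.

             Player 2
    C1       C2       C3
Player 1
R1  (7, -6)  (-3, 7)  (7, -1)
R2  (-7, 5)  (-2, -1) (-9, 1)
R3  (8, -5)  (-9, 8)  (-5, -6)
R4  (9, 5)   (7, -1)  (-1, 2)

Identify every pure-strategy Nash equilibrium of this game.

Pure NE: (R4, C1)

For each strategy profile, look for a profitable unilateral deviation.
(R1, C1): Player 1 can switch to R3 (7 → 8). Not NE.
(R1, C2): Player 1 can switch to R2 (-3 → -2). Not NE.
(R1, C3): Player 2 can switch to C2 (-1 → 7). Not NE.
(R2, C1): Player 1 can switch to R1 (-7 → 7). Not NE.
(R2, C2): Player 1 can switch to R4 (-2 → 7). Not NE.
(R2, C3): Player 1 can switch to R1 (-9 → 7). Not NE.
(R3, C1): Player 1 can switch to R4 (8 → 9). Not NE.
(R3, C2): Player 1 can switch to R1 (-9 → -3). Not NE.
(R3, C3): Player 1 can switch to R1 (-5 → 7). Not NE.
(R4, C1): Player 1 gets 9, best alternative 8; Player 2 gets 5, best alternative 2. No profitable deviation — NE.
(R4, C2): Player 2 can switch to C1 (-1 → 5). Not NE.
(The remaining 1 profile has a profitable deviation by the same check.)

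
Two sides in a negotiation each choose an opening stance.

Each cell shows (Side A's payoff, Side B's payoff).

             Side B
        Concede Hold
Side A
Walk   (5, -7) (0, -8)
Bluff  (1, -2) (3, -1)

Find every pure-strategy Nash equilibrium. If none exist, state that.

Pure-strategy Nash equilibria: (Walk, Concede), (Bluff, Hold)

Mark each player's best response to every combination of opponents' strategies; a profile where every player is best-responding is a pure Nash equilibrium.
Side A against Concede: payoffs 5, 1 → best response Walk.
Side A against Hold: payoffs 0, 3 → best response Bluff.
Side B against Walk: payoffs -7, -8 → best response Concede.
Side B against Bluff: payoffs -2, -1 → best response Hold.
Mutual best responses: (Walk, Concede); (Bluff, Hold).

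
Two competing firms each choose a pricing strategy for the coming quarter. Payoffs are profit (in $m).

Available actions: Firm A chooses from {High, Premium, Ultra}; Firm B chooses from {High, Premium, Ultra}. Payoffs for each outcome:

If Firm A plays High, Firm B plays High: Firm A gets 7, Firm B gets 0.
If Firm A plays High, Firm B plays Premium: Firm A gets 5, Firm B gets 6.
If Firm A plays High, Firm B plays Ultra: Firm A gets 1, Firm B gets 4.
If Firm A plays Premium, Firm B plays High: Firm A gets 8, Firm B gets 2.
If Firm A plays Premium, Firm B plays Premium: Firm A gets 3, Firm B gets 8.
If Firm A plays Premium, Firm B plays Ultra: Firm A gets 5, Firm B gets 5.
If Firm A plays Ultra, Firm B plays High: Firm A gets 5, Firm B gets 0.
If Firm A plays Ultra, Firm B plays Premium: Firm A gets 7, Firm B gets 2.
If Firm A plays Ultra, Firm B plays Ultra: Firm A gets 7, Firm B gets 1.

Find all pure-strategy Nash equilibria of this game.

(Ultra, Premium)

Firm A against High: payoffs 7, 8, 5 → best response Premium.
Firm A against Premium: payoffs 5, 3, 7 → best response Ultra.
Firm A against Ultra: payoffs 1, 5, 7 → best response Ultra.
Firm B against High: payoffs 0, 6, 4 → best response Premium.
Firm B against Premium: payoffs 2, 8, 5 → best response Premium.
Firm B against Ultra: payoffs 0, 2, 1 → best response Premium.
Mutual best responses: (Ultra, Premium).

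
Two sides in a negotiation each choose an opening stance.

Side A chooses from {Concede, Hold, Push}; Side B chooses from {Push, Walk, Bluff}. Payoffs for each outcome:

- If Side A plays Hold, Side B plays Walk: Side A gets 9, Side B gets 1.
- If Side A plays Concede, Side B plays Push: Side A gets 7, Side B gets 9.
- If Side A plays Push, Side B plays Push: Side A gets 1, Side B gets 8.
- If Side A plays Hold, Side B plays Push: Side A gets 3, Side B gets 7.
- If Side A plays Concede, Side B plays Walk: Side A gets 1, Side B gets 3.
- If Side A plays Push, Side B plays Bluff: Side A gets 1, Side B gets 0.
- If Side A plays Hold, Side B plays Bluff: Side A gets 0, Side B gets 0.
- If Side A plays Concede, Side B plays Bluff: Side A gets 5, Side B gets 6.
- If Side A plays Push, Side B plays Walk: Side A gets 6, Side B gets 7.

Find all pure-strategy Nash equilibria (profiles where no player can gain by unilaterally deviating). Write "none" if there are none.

(Concede, Push)

Side A against Push: payoffs 7, 3, 1 → best response Concede.
Side A against Walk: payoffs 1, 9, 6 → best response Hold.
Side A against Bluff: payoffs 5, 0, 1 → best response Concede.
Side B against Concede: payoffs 9, 3, 6 → best response Push.
Side B against Hold: payoffs 7, 1, 0 → best response Push.
Side B against Push: payoffs 8, 7, 0 → best response Push.
Mutual best responses: (Concede, Push).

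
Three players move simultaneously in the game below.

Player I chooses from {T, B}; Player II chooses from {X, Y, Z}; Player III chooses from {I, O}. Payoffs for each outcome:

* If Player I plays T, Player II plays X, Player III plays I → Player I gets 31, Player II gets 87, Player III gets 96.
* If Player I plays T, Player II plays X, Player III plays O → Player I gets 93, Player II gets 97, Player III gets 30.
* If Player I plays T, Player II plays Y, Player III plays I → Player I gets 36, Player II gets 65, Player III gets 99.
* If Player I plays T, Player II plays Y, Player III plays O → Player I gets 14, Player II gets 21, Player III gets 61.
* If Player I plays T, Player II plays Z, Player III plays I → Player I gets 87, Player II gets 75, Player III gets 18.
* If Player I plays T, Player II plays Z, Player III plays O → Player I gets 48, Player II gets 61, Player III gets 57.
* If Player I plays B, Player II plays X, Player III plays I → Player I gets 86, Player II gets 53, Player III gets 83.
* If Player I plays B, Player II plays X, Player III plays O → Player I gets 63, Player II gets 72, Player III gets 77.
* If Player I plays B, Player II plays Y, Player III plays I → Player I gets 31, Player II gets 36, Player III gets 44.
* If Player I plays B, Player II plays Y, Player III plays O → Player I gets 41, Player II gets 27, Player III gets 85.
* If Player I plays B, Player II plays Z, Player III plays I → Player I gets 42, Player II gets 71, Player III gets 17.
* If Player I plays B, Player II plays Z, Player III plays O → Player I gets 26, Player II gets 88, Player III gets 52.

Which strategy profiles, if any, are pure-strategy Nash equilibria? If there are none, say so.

For each strategy profile, look for a profitable unilateral deviation.
(T, X, I): Player I can switch to B (31 → 86). Not NE.
(T, X, O): Player III can switch to I (30 → 96). Not NE.
(T, Y, I): Player II can switch to X (65 → 87). Not NE.
(T, Y, O): Player I can switch to B (14 → 41). Not NE.
(T, Z, I): Player II can switch to X (75 → 87). Not NE.
(T, Z, O): Player II can switch to X (61 → 97). Not NE.
(The remaining 6 profiles each have a profitable deviation by the same check.)

none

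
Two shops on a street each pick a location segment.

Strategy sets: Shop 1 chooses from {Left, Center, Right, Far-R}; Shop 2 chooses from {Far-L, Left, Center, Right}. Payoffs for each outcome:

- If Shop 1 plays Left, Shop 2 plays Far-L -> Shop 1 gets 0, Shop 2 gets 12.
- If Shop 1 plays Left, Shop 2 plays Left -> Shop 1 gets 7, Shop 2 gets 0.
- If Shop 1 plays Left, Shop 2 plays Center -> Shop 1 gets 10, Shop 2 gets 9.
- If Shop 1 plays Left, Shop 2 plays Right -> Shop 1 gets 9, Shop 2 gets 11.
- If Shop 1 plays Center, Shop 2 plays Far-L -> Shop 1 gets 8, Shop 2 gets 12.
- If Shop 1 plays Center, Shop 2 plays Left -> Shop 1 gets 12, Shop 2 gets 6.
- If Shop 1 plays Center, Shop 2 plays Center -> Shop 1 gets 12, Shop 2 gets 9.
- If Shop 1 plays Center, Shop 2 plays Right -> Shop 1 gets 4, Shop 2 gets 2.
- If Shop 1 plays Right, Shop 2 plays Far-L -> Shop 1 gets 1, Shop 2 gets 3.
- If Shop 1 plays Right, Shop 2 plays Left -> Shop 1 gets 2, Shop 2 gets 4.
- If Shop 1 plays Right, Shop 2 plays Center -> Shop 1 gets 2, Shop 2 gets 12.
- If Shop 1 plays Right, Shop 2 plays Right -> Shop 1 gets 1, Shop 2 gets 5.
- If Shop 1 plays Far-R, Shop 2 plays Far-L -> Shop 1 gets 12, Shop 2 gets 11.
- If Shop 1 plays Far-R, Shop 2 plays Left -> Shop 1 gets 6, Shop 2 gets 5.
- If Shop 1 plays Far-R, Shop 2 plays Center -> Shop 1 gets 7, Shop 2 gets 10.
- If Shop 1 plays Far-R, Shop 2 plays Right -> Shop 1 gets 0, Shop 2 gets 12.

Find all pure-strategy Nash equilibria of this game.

Mark each player's best response to every combination of opponents' strategies; a profile where every player is best-responding is a pure Nash equilibrium.
Shop 1 against Far-L: payoffs 0, 8, 1, 12 → best response Far-R.
Shop 1 against Left: payoffs 7, 12, 2, 6 → best response Center.
Shop 1 against Center: payoffs 10, 12, 2, 7 → best response Center.
Shop 1 against Right: payoffs 9, 4, 1, 0 → best response Left.
Shop 2 against Left: payoffs 12, 0, 9, 11 → best response Far-L.
Shop 2 against Center: payoffs 12, 6, 9, 2 → best response Far-L.
Shop 2 against Right: payoffs 3, 4, 12, 5 → best response Center.
Shop 2 against Far-R: payoffs 11, 5, 10, 12 → best response Right.
No profile is a mutual best response for all players.

There is no pure-strategy Nash equilibrium.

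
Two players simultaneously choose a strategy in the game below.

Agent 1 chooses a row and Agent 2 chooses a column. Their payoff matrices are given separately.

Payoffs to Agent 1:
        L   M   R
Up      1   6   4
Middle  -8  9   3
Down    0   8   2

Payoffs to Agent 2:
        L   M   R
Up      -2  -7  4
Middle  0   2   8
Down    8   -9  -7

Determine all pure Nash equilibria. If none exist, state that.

For each player, find the best response to each opponent profile; mutual best responses are the pure NE.
Agent 1 against L: payoffs 1, -8, 0 → best response Up.
Agent 1 against M: payoffs 6, 9, 8 → best response Middle.
Agent 1 against R: payoffs 4, 3, 2 → best response Up.
Agent 2 against Up: payoffs -2, -7, 4 → best response R.
Agent 2 against Middle: payoffs 0, 2, 8 → best response R.
Agent 2 against Down: payoffs 8, -9, -7 → best response L.
Mutual best responses: (Up, R).

The unique pure-strategy Nash equilibrium is (Up, R).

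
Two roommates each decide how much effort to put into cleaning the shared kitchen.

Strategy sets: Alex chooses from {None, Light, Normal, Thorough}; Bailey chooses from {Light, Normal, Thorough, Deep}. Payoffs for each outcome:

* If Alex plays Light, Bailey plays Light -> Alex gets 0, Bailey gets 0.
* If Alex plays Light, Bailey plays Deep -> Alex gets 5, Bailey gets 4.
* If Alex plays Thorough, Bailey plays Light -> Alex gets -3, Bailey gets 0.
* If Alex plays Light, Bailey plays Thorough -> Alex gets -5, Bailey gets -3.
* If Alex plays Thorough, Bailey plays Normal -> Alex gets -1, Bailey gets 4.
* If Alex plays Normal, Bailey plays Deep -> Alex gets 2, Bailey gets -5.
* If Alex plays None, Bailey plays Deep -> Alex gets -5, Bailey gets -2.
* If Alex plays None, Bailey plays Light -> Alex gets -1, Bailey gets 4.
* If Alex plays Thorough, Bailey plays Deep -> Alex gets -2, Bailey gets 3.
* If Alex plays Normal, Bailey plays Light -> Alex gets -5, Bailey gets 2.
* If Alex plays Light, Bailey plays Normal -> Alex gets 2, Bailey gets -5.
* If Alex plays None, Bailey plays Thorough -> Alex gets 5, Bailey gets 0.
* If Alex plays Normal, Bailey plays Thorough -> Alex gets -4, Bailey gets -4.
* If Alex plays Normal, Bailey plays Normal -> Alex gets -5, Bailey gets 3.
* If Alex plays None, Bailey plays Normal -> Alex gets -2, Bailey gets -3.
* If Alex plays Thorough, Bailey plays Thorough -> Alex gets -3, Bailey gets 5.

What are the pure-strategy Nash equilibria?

The unique pure-strategy Nash equilibrium is (Light, Deep).

Alex against Light: payoffs -1, 0, -5, -3 → best response Light.
Alex against Normal: payoffs -2, 2, -5, -1 → best response Light.
Alex against Thorough: payoffs 5, -5, -4, -3 → best response None.
Alex against Deep: payoffs -5, 5, 2, -2 → best response Light.
Bailey against None: payoffs 4, -3, 0, -2 → best response Light.
Bailey against Light: payoffs 0, -5, -3, 4 → best response Deep.
Bailey against Normal: payoffs 2, 3, -4, -5 → best response Normal.
Bailey against Thorough: payoffs 0, 4, 5, 3 → best response Thorough.
Mutual best responses: (Light, Deep).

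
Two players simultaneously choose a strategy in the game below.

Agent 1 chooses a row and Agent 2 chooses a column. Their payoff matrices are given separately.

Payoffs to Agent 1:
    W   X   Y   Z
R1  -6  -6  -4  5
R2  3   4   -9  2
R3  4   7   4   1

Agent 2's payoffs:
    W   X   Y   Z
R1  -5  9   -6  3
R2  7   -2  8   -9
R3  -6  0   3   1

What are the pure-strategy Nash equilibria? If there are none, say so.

The unique pure-strategy Nash equilibrium is (R3, Y).

(R1, W): Agent 1 can switch to R2 (-6 → 3). Not NE.
(R1, X): Agent 1 can switch to R2 (-6 → 4). Not NE.
(R1, Y): Agent 1 can switch to R3 (-4 → 4). Not NE.
(R1, Z): Agent 2 can switch to X (3 → 9). Not NE.
(R2, W): Agent 1 can switch to R3 (3 → 4). Not NE.
(R2, X): Agent 1 can switch to R3 (4 → 7). Not NE.
(R2, Y): Agent 1 can switch to R1 (-9 → -4). Not NE.
(R2, Z): Agent 1 can switch to R1 (2 → 5). Not NE.
(R3, W): Agent 2 can switch to X (-6 → 0). Not NE.
(R3, X): Agent 2 can switch to Y (0 → 3). Not NE.
(R3, Y): Agent 1 gets 4, best alternative -4; Agent 2 gets 3, best alternative 1. No profitable deviation — NE.
(The remaining 1 profile has a profitable deviation by the same check.)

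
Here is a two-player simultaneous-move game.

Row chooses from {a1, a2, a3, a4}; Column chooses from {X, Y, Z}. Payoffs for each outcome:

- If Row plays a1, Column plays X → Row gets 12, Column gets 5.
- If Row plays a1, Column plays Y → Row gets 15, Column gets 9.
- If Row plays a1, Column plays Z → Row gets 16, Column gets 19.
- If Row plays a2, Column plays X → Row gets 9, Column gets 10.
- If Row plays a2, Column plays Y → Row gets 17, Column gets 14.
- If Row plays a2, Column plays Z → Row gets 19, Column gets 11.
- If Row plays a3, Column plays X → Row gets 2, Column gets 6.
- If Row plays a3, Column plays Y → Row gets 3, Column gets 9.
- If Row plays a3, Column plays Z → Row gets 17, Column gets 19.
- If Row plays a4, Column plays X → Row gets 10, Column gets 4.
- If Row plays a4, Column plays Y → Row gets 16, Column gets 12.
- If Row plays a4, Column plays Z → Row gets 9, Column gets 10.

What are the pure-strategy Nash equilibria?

The unique pure-strategy Nash equilibrium is (a2, Y).

Row against X: payoffs 12, 9, 2, 10 → best response a1.
Row against Y: payoffs 15, 17, 3, 16 → best response a2.
Row against Z: payoffs 16, 19, 17, 9 → best response a2.
Column against a1: payoffs 5, 9, 19 → best response Z.
Column against a2: payoffs 10, 14, 11 → best response Y.
Column against a3: payoffs 6, 9, 19 → best response Z.
Column against a4: payoffs 4, 12, 10 → best response Y.
Mutual best responses: (a2, Y).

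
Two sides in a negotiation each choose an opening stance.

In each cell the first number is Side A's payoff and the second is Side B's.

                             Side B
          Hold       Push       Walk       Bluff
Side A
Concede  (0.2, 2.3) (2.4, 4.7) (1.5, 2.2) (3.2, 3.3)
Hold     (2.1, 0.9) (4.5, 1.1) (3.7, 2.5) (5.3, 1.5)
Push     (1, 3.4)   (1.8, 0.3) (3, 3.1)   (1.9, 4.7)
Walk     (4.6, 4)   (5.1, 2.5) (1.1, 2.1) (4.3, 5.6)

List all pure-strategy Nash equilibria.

(Concede, Hold): Side A can switch to Hold (0.2 → 2.1). Not NE.
(Concede, Push): Side A can switch to Hold (2.4 → 4.5). Not NE.
(Concede, Walk): Side A can switch to Hold (1.5 → 3.7). Not NE.
(Concede, Bluff): Side A can switch to Hold (3.2 → 5.3). Not NE.
(Hold, Hold): Side A can switch to Walk (2.1 → 4.6). Not NE.
(Hold, Push): Side A can switch to Walk (4.5 → 5.1). Not NE.
(Hold, Walk): Side A gets 3.7, best alternative 3; Side B gets 2.5, best alternative 1.5. No profitable deviation — NE.
(The remaining 9 profiles each have a profitable deviation by the same check.)

(Hold, Walk)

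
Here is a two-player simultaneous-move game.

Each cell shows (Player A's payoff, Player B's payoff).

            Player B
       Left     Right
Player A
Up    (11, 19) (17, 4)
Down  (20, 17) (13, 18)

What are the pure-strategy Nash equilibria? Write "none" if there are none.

This game has no pure Nash equilibrium.

Mark each player's best response to every combination of opponents' strategies; a profile where every player is best-responding is a pure Nash equilibrium.
Player A against Left: payoffs 11, 20 → best response Down.
Player A against Right: payoffs 17, 13 → best response Up.
Player B against Up: payoffs 19, 4 → best response Left.
Player B against Down: payoffs 17, 18 → best response Right.
No profile is a mutual best response for all players.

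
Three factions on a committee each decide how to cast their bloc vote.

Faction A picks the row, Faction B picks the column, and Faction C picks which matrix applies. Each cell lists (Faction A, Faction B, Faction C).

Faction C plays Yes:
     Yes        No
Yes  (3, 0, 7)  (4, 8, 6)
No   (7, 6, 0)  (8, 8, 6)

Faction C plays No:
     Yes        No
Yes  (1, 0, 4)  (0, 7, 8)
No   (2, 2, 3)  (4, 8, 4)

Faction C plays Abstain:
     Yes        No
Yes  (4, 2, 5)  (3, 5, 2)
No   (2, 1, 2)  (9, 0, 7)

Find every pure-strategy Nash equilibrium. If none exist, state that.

(Yes, Yes, Yes): Faction A can switch to No (3 → 7). Not NE.
(Yes, Yes, No): Faction A can switch to No (1 → 2). Not NE.
(Yes, Yes, Abstain): Faction B can switch to No (2 → 5). Not NE.
(Yes, No, Yes): Faction A can switch to No (4 → 8). Not NE.
(Yes, No, No): Faction A can switch to No (0 → 4). Not NE.
(Yes, No, Abstain): Faction A can switch to No (3 → 9). Not NE.
(No, Yes, Yes): Faction B can switch to No (6 → 8). Not NE.
(No, Yes, No): Faction B can switch to No (2 → 8). Not NE.
(No, Yes, Abstain): Faction A can switch to Yes (2 → 4). Not NE.
(No, No, Yes): Faction C can switch to Abstain (6 → 7). Not NE.
(No, No, No): Faction C can switch to Yes (4 → 6). Not NE.
(No, No, Abstain): Faction B can switch to Yes (0 → 1). Not NE.

This game has no pure Nash equilibrium.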